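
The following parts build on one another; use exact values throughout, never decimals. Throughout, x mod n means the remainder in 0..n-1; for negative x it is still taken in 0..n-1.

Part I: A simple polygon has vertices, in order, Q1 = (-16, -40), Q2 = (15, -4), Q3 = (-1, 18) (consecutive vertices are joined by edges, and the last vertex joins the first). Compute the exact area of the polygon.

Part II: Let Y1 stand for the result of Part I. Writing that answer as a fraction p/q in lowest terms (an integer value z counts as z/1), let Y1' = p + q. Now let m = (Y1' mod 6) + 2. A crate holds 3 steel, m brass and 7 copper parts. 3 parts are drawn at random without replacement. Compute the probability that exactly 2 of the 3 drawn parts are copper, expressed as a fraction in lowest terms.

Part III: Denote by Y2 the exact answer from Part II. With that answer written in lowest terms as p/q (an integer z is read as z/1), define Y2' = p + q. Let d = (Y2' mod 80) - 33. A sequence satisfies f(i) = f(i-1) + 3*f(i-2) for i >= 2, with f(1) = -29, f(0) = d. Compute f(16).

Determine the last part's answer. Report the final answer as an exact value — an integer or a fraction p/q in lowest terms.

2202229

Part I: cross terms: (-16*-4 - 15*-40)=664, (15*18 - -1*-4)=266, (-1*-40 - -16*18)=328; twice the area = |1258| = 1258; area = 629; answer 629
Part II: Y1 = 629; threaded value p + q = 630; m = 2; total draws C(12,3) = 220; favorable C(7,2)*C(5,1) = 105; P = 21/44; answer 21/44
Part III: Y2 = 21/44; threaded value p + q = 65; d = 32; f(2) = 1*(-29) + 3*(32) = 67; iterating: f(2)=67, f(3)=-20, f(4)=181, f(5)=121, f(6)=664, f(7)=1027, f(8)=3019, f(9)=6100, f(10)=15157, f(11)=33457, f(12)=78928, f(13)=179299, f(14)=416083, f(15)=953980, f(16)=2202229; answer 2202229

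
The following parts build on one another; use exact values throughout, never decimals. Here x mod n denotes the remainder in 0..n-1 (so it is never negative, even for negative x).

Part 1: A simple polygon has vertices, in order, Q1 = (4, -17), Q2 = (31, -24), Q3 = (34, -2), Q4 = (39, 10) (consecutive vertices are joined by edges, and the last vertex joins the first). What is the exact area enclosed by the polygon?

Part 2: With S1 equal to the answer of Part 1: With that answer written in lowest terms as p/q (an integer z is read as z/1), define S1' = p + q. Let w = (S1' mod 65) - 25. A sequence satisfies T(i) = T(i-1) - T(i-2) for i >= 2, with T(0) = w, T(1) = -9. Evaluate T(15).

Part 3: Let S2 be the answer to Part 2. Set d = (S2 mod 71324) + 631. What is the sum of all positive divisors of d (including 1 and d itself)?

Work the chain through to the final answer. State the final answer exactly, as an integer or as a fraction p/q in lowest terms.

Part 1: cross terms: (4*-24 - 31*-17)=431, (31*-2 - 34*-24)=754, (34*10 - 39*-2)=418, (39*-17 - 4*10)=-703; twice the area = |900| = 900; area = 450; answer 450
Part 2: S1 = 450; threaded value p + q = 451; w = 36; T(2) = 1*(-9) - 1*(36) = -45; iterating: T(2)=-45, T(3)=-36, T(4)=9, T(5)=45, T(6)=36, T(7)=-9, T(8)=-45, T(9)=-36, T(10)=9, T(11)=45, T(12)=36, T(13)=-9, T(14)=-45, T(15)=-36; answer -36
Part 3: S2 = -36; d = 71919; 71919 = 3^2 * 61 * 131; sigma = (1 + 3 + 9) * (1 + 61) * (1 + 131) = 13 * 62 * 132 = 106392; answer 106392

106392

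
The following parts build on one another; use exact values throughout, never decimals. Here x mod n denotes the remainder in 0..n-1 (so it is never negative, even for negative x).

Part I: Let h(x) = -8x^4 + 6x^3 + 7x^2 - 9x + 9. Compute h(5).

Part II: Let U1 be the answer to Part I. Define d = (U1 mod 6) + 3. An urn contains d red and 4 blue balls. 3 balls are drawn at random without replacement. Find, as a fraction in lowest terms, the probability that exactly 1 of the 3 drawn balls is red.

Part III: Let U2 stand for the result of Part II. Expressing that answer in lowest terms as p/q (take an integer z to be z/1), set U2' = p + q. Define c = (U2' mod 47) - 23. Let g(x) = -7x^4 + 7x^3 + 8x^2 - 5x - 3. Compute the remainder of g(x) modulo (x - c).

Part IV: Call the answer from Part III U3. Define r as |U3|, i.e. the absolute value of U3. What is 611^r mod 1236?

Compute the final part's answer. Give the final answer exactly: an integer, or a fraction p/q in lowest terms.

Part I: -8*(5)^4 + 6*(5)^3 + 7*(5)^2 - 9*(5)^1 + 9 = (-5000) + (750) + (175) + (-45) + (9) = -4111; answer -4111
Part II: U1 = -4111; d = 8; total draws C(12,3) = 220; favorable C(8,1)*C(4,2) = 48; P = 12/55; answer 12/55
Part III: U2 = 12/55; threaded value p + q = 67; c = -3; remainder = value at the root: -7*(-3)^4 + 7*(-3)^3 + 8*(-3)^2 - 5*(-3)^1 - 3 = (-567) + (-189) + (72) + (15) + (-3) = -672; answer -672
Part IV: U3 = -672; r = 672; squarings mod 1236: 611^1=611, 611^2=49, 611^4=1165, 611^8=97, 611^16=757, 611^32=781, 611^64=613, 611^128=25, 611^256=625, 611^512=49; 611^672 = 611^32 * 611^128 * 611^512 = 61 (mod 1236); answer 61

61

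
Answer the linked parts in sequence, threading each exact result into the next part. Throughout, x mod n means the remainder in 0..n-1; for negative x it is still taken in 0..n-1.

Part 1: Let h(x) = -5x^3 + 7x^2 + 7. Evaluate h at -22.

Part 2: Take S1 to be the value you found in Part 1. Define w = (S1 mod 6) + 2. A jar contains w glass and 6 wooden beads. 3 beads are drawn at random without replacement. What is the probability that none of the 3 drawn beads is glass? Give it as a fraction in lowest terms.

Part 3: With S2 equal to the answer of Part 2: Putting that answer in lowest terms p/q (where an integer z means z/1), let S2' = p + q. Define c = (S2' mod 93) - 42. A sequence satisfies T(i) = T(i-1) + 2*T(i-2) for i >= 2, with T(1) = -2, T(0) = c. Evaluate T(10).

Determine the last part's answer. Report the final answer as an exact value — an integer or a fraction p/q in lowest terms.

Part 1: -5*(-22)^3 + 7*(-22)^2 + 7 = (53240) + (3388) + (7) = 56635; answer 56635
Part 2: S1 = 56635; w = 3; total draws C(9,3) = 84; favorable C(6,3) = 20; P = 5/21; answer 5/21
Part 3: S2 = 5/21; threaded value p + q = 26; c = -16; T(2) = 1*(-2) + 2*(-16) = -34; iterating: T(2)=-34, T(3)=-38, T(4)=-106, T(5)=-182, T(6)=-394, T(7)=-758, T(8)=-1546, T(9)=-3062, T(10)=-6154; answer -6154

-6154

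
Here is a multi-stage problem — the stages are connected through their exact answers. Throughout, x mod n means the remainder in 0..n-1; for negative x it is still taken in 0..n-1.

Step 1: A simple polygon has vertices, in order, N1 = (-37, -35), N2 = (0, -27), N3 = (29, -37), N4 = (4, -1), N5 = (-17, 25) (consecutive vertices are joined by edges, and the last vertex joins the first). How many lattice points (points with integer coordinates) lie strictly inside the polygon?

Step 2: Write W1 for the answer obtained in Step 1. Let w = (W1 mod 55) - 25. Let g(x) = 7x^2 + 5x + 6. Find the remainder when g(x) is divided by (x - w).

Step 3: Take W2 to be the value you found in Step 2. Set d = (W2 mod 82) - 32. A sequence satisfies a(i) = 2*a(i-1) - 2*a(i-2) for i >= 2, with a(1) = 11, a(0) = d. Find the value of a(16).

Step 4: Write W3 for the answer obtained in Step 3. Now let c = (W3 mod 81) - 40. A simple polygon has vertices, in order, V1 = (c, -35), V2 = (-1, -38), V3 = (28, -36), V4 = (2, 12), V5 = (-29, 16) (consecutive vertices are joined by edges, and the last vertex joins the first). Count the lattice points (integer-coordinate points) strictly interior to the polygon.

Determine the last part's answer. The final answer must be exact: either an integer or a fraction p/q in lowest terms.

703

Step 1: cross terms: (-37*-27 - 0*-35)=999, (0*-37 - 29*-27)=783, (29*-1 - 4*-37)=119, (4*25 - -17*-1)=83, (-17*-35 - -37*25)=1520; twice the area = |3504| = 3504; area = 1752; boundary points = 1 + 1 + 1 + 1 + 20 = 24; strictly interior points = area - boundary/2 + 1 = 1741; answer 1741
Step 2: W1 = 1741; w = 11; remainder = value at the root: 7*(11)^2 + 5*(11)^1 + 6 = (847) + (55) + (6) = 908; answer 908
Step 3: W2 = 908; d = -26; a(2) = 2*(11) - 2*(-26) = 74; iterating: a(2)=74, a(3)=126, a(4)=104, a(5)=-44, a(6)=-296, a(7)=-504, a(8)=-416, a(9)=176, a(10)=1184, a(11)=2016, a(12)=1664, a(13)=-704, a(14)=-4736, a(15)=-8064, a(16)=-6656; answer -6656
Step 4: W3 = -6656; c = 27; cross terms: (27*-38 - -1*-35)=-1061, (-1*-36 - 28*-38)=1100, (28*12 - 2*-36)=408, (2*16 - -29*12)=380, (-29*-35 - 27*16)=583; twice the area = |1410| = 1410; area = 705; boundary points = 1 + 1 + 2 + 1 + 1 = 6; strictly interior points = area - boundary/2 + 1 = 703; answer 703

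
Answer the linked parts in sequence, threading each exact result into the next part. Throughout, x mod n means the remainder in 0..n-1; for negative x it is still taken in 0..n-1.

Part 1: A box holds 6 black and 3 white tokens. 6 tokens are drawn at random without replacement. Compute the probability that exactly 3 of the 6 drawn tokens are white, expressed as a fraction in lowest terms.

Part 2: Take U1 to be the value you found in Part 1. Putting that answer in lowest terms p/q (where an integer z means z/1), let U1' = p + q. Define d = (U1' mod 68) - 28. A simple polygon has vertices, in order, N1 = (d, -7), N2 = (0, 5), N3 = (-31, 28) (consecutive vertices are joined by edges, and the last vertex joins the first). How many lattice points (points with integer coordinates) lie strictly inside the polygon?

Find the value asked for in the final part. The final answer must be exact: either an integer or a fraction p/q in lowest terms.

208

Part 1: total draws C(9,6) = 84; favorable C(3,3)*C(6,3) = 20; P = 5/21; answer 5/21
Part 2: U1 = 5/21; threaded value p + q = 26; d = -2; cross terms: (-2*5 - 0*-7)=-10, (0*28 - -31*5)=155, (-31*-7 - -2*28)=273; twice the area = |418| = 418; area = 209; boundary points = 2 + 1 + 1 = 4; strictly interior points = area - boundary/2 + 1 = 208; answer 208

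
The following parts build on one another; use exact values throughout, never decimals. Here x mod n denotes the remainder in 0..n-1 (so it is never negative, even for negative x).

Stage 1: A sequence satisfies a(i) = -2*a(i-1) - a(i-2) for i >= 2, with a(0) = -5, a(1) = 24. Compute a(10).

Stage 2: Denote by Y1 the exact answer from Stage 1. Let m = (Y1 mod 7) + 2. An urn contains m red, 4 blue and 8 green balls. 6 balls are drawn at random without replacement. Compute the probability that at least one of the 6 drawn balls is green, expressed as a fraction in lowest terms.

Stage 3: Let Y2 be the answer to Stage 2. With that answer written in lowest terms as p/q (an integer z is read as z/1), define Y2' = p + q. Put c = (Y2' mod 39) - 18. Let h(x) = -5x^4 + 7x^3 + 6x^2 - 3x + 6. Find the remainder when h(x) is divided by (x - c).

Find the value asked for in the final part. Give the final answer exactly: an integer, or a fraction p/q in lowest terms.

Stage 1: a(2) = -2*(24) - 1*(-5) = -43; iterating: a(2)=-43, a(3)=62, a(4)=-81, a(5)=100, a(6)=-119, a(7)=138, a(8)=-157, a(9)=176, a(10)=-195; answer -195
Stage 2: Y1 = -195; m = 3; total draws C(15,6) = 5005; complement C(7,6) = 7; favorable 5005 - 7 = 4998; P = 714/715; answer 714/715
Stage 3: Y2 = 714/715; threaded value p + q = 1429; c = 7; remainder = value at the root: -5*(7)^4 + 7*(7)^3 + 6*(7)^2 - 3*(7)^1 + 6 = (-12005) + (2401) + (294) + (-21) + (6) = -9325; answer -9325

-9325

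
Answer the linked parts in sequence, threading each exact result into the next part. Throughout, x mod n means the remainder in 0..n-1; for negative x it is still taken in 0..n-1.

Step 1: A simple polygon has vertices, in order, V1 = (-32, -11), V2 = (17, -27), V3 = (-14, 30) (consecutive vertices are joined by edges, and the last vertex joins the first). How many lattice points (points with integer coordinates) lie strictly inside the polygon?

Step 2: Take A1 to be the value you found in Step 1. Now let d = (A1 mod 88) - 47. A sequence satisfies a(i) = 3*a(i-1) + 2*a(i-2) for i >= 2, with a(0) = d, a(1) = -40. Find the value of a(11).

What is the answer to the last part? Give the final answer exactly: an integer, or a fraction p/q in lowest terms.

-18196322

Step 1: cross terms: (-32*-27 - 17*-11)=1051, (17*30 - -14*-27)=132, (-14*-11 - -32*30)=1114; twice the area = |2297| = 2297; area = 2297/2; boundary points = 1 + 1 + 1 = 3; strictly interior points = area - boundary/2 + 1 = 1148; answer 1148
Step 2: A1 = 1148; d = -43; a(2) = 3*(-40) + 2*(-43) = -206; iterating: a(2)=-206, a(3)=-698, a(4)=-2506, a(5)=-8914, a(6)=-31754, a(7)=-113090, a(8)=-402778, a(9)=-1434514, a(10)=-5109098, a(11)=-18196322; answer -18196322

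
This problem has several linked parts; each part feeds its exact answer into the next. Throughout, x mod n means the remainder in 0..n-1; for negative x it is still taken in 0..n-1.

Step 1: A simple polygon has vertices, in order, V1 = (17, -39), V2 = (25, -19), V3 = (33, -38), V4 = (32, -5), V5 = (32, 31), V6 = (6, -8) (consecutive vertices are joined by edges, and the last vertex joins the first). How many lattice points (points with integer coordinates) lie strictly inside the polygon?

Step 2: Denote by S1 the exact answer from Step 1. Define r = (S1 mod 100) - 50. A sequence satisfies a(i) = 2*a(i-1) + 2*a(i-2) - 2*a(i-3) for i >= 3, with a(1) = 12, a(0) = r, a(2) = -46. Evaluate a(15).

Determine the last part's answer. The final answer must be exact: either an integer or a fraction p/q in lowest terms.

Step 1: cross terms: (17*-19 - 25*-39)=652, (25*-38 - 33*-19)=-323, (33*-5 - 32*-38)=1051, (32*31 - 32*-5)=1152, (32*-8 - 6*31)=-442, (6*-39 - 17*-8)=-98; twice the area = |1992| = 1992; area = 996; boundary points = 4 + 1 + 1 + 36 + 13 + 1 = 56; strictly interior points = area - boundary/2 + 1 = 969; answer 969
Step 2: S1 = 969; r = 19; a(3) = 2*(-46) + 2*(12) - 2*(19) = -106; iterating: a(3)=-106, a(4)=-328, a(5)=-776, a(6)=-1996, a(7)=-4888, a(8)=-12216, a(9)=-30216, a(10)=-75088, a(11)=-186176, a(12)=-462096, a(13)=-1146368, a(14)=-2844576, a(15)=-7057696; answer -7057696

-7057696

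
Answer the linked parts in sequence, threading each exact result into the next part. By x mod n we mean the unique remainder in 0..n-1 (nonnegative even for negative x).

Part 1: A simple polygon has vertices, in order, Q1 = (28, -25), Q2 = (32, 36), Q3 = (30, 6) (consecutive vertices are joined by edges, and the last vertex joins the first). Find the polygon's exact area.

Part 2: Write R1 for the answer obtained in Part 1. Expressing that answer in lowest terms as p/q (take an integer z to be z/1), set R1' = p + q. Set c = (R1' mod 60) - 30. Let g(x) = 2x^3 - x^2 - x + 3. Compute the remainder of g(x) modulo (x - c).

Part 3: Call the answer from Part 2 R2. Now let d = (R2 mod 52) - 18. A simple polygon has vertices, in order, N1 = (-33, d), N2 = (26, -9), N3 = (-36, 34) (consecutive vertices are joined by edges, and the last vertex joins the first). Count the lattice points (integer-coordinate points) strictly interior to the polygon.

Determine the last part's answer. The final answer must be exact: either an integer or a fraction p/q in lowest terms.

1206

Part 1: cross terms: (28*36 - 32*-25)=1808, (32*6 - 30*36)=-888, (30*-25 - 28*6)=-918; twice the area = |2| = 2; area = 1; answer 1
Part 2: R1 = 1; threaded value p + q = 2; c = -28; remainder = value at the root: 2*(-28)^3 - 1*(-28)^2 - 1*(-28)^1 + 3 = (-43904) + (-784) + (28) + (3) = -44657; answer -44657
Part 3: R2 = -44657; d = -7; cross terms: (-33*-9 - 26*-7)=479, (26*34 - -36*-9)=560, (-36*-7 - -33*34)=1374; twice the area = |2413| = 2413; area = 2413/2; boundary points = 1 + 1 + 1 = 3; strictly interior points = area - boundary/2 + 1 = 1206; answer 1206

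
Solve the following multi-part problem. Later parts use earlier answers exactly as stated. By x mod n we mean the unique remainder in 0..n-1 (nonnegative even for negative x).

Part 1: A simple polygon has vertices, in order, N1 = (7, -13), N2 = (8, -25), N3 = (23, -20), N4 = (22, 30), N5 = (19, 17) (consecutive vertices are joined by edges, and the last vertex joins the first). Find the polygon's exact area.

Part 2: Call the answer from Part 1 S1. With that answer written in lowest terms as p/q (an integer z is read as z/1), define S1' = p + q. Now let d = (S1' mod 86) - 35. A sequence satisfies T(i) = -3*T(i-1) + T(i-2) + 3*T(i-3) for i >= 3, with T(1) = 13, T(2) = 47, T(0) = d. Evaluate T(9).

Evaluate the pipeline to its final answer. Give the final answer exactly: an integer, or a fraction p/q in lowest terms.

Part 1: cross terms: (7*-25 - 8*-13)=-71, (8*-20 - 23*-25)=415, (23*30 - 22*-20)=1130, (22*17 - 19*30)=-196, (19*-13 - 7*17)=-366; twice the area = |912| = 912; area = 456; answer 456
Part 2: S1 = 456; threaded value p + q = 457; d = -8; T(3) = -3*(47) + 1*(13) + 3*(-8) = -152; iterating: T(3)=-152, T(4)=542, T(5)=-1637, T(6)=4997, T(7)=-15002, T(8)=45092, T(9)=-135287; answer -135287

-135287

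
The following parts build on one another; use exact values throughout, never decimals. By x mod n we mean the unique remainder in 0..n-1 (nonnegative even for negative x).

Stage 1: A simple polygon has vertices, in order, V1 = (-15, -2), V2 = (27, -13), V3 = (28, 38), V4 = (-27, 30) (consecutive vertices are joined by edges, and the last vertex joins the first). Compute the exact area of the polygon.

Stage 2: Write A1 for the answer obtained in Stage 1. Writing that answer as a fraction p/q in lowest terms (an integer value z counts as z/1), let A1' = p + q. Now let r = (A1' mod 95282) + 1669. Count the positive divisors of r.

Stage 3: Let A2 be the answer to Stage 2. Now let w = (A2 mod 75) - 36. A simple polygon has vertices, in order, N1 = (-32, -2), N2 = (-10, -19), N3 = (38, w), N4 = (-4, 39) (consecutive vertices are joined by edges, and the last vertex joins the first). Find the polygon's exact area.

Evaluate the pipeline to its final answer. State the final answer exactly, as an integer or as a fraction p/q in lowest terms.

Stage 1: cross terms: (-15*-13 - 27*-2)=249, (27*38 - 28*-13)=1390, (28*30 - -27*38)=1866, (-27*-2 - -15*30)=504; twice the area = |4009| = 4009; area = 4009/2; answer 4009/2
Stage 2: A1 = 4009/2; threaded value p + q = 4011; r = 5680; 5680 = 2^4 * 5 * 71; number of divisors = (4+1) * (1+1) * (1+1) = 20; answer 20
Stage 3: A2 = 20; w = -16; cross terms: (-32*-19 - -10*-2)=588, (-10*-16 - 38*-19)=882, (38*39 - -4*-16)=1418, (-4*-2 - -32*39)=1256; twice the area = |4144| = 4144; area = 2072; answer 2072

2072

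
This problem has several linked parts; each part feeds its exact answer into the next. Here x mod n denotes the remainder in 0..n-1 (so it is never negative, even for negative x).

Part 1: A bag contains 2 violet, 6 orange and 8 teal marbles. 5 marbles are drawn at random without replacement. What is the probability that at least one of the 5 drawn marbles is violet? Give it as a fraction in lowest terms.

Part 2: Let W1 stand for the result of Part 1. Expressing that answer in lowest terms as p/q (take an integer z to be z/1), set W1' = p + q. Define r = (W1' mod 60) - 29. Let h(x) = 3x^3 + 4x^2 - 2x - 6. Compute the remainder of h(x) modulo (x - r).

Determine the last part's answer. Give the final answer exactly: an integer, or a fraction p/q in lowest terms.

Part 1: total draws C(16,5) = 4368; complement C(14,5) = 2002; favorable 4368 - 2002 = 2366; P = 13/24; answer 13/24
Part 2: W1 = 13/24; threaded value p + q = 37; r = 8; remainder = value at the root: 3*(8)^3 + 4*(8)^2 - 2*(8)^1 - 6 = (1536) + (256) + (-16) + (-6) = 1770; answer 1770

1770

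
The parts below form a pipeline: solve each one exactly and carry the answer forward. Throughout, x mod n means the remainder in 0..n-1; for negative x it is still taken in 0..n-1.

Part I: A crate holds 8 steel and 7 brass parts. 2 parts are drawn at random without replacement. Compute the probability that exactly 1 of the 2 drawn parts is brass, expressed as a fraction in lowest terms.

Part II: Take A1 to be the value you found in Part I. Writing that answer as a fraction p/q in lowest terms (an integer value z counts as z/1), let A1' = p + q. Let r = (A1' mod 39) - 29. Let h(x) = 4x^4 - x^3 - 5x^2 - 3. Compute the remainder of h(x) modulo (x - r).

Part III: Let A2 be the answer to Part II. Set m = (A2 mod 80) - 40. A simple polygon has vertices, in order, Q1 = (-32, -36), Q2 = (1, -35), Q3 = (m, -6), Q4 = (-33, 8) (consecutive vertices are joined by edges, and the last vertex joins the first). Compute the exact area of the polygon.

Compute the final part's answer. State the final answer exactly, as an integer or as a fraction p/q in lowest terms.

1407/2

Part I: total draws C(15,2) = 105; favorable C(7,1)*C(8,1) = 56; P = 8/15; answer 8/15
Part II: A1 = 8/15; threaded value p + q = 23; r = -6; remainder = value at the root: 4*(-6)^4 - 1*(-6)^3 - 5*(-6)^2 - 3 = (5184) + (216) + (-180) + (-3) = 5217; answer 5217
Part III: A2 = 5217; m = -23; cross terms: (-32*-35 - 1*-36)=1156, (1*-6 - -23*-35)=-811, (-23*8 - -33*-6)=-382, (-33*-36 - -32*8)=1444; twice the area = |1407| = 1407; area = 1407/2; answer 1407/2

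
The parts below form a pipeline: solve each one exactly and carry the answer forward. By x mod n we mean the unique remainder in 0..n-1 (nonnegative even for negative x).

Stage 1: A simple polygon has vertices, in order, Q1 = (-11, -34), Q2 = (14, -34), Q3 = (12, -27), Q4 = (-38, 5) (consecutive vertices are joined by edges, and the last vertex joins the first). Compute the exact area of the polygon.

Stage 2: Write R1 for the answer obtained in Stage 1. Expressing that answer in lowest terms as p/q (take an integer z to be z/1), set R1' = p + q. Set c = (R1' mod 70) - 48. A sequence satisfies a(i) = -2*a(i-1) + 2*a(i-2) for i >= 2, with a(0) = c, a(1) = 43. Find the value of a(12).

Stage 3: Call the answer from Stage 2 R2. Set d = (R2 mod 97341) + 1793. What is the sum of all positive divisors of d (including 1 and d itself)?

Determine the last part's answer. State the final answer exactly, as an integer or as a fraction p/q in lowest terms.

12936

Stage 1: cross terms: (-11*-34 - 14*-34)=850, (14*-27 - 12*-34)=30, (12*5 - -38*-27)=-966, (-38*-34 - -11*5)=1347; twice the area = |1261| = 1261; area = 1261/2; answer 1261/2
Stage 2: R1 = 1261/2; threaded value p + q = 1263; c = -45; a(2) = -2*(43) + 2*(-45) = -176; iterating: a(2)=-176, a(3)=438, a(4)=-1228, a(5)=3332, a(6)=-9120, a(7)=24904, a(8)=-68048, a(9)=185904, a(10)=-507904, a(11)=1387616, a(12)=-3791040; answer -3791040
Stage 3: R2 = -3791040; d = 7052; 7052 = 2^2 * 41 * 43; sigma = (1 + 2 + 4) * (1 + 41) * (1 + 43) = 7 * 42 * 44 = 12936; answer 12936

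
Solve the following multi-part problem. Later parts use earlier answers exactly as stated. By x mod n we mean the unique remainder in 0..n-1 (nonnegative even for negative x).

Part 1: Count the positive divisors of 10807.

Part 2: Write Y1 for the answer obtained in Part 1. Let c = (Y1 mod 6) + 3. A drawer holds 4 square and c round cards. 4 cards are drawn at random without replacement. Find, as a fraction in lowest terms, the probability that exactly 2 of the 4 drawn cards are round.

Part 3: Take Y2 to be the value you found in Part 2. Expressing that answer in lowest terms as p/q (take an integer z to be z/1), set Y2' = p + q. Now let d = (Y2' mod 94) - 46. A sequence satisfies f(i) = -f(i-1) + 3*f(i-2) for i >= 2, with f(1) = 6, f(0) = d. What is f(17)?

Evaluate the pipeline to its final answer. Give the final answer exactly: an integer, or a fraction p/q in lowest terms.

-13208484

Part 1: 10807 = 101 * 107; number of divisors = (1+1) * (1+1) = 4; answer 4
Part 2: Y1 = 4; c = 7; total draws C(11,4) = 330; favorable C(7,2)*C(4,2) = 126; P = 21/55; answer 21/55
Part 3: Y2 = 21/55; threaded value p + q = 76; d = 30; f(2) = -1*(6) + 3*(30) = 84; iterating: f(2)=84, f(3)=-66, f(4)=318, f(5)=-516, f(6)=1470, f(7)=-3018, f(8)=7428, f(9)=-16482, f(10)=38766, f(11)=-88212, f(12)=204510, f(13)=-469146, f(14)=1082676, f(15)=-2490114, f(16)=5738142, f(17)=-13208484; answer -13208484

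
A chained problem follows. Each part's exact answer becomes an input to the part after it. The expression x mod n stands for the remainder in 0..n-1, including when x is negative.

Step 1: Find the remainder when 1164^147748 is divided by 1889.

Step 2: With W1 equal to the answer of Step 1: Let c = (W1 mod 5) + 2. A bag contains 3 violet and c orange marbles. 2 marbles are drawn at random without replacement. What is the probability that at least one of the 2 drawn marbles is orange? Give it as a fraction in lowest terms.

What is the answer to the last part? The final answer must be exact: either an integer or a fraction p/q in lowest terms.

11/12

Step 1: squarings mod 1889: 1164^1=1164, 1164^2=483, 1164^4=942, 1164^8=1423, 1164^16=1810, 1164^32=574, 1164^64=790, 1164^128=730, 1164^256=202, 1164^512=1135, 1164^1024=1816, 1164^2048=1551, 1164^4096=904, 1164^8192=1168, 1164^16384=366, 1164^32768=1726, 1164^65536=123, 1164^131072=17; 1164^147748 = 1164^4 * 1164^32 * 1164^256 * 1164^16384 * 1164^131072 = 724 (mod 1889); answer 724
Step 2: W1 = 724; c = 6; total draws C(9,2) = 36; complement C(3,2) = 3; favorable 36 - 3 = 33; P = 11/12; answer 11/12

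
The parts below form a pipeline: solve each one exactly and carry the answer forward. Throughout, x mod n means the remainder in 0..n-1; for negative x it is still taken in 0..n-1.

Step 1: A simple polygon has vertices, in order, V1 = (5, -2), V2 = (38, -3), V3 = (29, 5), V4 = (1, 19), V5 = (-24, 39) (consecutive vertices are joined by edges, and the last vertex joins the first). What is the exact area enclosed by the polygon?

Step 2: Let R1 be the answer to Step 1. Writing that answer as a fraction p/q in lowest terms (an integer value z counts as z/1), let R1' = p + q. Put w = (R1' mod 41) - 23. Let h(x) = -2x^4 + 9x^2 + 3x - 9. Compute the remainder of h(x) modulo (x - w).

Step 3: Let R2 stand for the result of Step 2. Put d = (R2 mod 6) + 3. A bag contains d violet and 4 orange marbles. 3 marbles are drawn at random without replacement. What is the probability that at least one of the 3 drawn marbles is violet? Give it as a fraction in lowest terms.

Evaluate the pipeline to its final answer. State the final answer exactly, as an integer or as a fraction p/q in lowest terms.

29/30

Step 1: cross terms: (5*-3 - 38*-2)=61, (38*5 - 29*-3)=277, (29*19 - 1*5)=546, (1*39 - -24*19)=495, (-24*-2 - 5*39)=-147; twice the area = |1232| = 1232; area = 616; answer 616
Step 2: R1 = 616; threaded value p + q = 617; w = -21; remainder = value at the root: -2*(-21)^4 + 9*(-21)^2 + 3*(-21)^1 - 9 = (-388962) + (3969) + (-63) + (-9) = -385065; answer -385065
Step 3: R2 = -385065; d = 6; total draws C(10,3) = 120; complement C(4,3) = 4; favorable 120 - 4 = 116; P = 29/30; answer 29/30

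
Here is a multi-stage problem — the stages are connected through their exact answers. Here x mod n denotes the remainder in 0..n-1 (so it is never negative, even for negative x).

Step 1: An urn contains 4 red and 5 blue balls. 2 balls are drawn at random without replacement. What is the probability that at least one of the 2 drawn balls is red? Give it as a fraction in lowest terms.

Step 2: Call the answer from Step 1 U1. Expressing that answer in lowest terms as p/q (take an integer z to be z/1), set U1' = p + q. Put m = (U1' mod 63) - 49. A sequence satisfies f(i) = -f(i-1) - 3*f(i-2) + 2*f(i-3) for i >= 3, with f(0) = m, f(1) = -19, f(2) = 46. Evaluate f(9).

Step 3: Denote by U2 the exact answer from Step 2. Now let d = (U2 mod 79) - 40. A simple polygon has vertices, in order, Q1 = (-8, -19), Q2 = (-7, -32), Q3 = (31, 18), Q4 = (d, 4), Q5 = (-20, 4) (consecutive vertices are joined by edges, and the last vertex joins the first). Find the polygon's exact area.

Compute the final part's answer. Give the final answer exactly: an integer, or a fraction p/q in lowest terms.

1857/2

Step 1: total draws C(9,2) = 36; complement C(5,2) = 10; favorable 36 - 10 = 26; P = 13/18; answer 13/18
Step 2: U1 = 13/18; threaded value p + q = 31; m = -18; f(3) = -1*(46) - 3*(-19) + 2*(-18) = -25; iterating: f(3)=-25, f(4)=-151, f(5)=318, f(6)=85, f(7)=-1341, f(8)=1722, f(9)=2471; answer 2471
Step 3: U2 = 2471; d = -18; cross terms: (-8*-32 - -7*-19)=123, (-7*18 - 31*-32)=866, (31*4 - -18*18)=448, (-18*4 - -20*4)=8, (-20*-19 - -8*4)=412; twice the area = |1857| = 1857; area = 1857/2; answer 1857/2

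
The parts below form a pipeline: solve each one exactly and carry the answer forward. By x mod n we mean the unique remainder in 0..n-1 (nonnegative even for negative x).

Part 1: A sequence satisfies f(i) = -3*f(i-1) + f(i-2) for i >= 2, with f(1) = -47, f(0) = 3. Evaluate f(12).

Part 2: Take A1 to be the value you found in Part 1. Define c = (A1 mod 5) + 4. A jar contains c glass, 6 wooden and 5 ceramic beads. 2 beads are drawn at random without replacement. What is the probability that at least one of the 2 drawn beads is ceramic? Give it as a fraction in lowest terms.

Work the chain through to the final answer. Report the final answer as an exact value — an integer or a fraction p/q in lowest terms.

25/51

Part 1: f(2) = -3*(-47) + 1*(3) = 144; iterating: f(2)=144, f(3)=-479, f(4)=1581, f(5)=-5222, f(6)=17247, f(7)=-56963, f(8)=188136, f(9)=-621371, f(10)=2052249, f(11)=-6778118, f(12)=22386603; answer 22386603
Part 2: A1 = 22386603; c = 7; total draws C(18,2) = 153; complement C(13,2) = 78; favorable 153 - 78 = 75; P = 25/51; answer 25/51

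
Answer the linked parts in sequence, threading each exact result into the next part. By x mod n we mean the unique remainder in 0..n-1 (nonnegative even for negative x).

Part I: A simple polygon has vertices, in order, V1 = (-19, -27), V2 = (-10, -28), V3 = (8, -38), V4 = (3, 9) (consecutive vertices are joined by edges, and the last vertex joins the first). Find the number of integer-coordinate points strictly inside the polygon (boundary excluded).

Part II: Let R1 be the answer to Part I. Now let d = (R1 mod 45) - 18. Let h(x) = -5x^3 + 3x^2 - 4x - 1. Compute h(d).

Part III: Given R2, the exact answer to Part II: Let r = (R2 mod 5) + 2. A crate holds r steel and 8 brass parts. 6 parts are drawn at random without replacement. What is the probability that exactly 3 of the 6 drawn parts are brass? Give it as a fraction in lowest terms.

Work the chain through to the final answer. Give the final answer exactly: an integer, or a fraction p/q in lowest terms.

Part I: cross terms: (-19*-28 - -10*-27)=262, (-10*-38 - 8*-28)=604, (8*9 - 3*-38)=186, (3*-27 - -19*9)=90; twice the area = |1142| = 1142; area = 571; boundary points = 1 + 2 + 1 + 2 = 6; strictly interior points = area - boundary/2 + 1 = 569; answer 569
Part II: R1 = 569; d = 11; -5*(11)^3 + 3*(11)^2 - 4*(11)^1 - 1 = (-6655) + (363) + (-44) + (-1) = -6337; answer -6337
Part III: R2 = -6337; r = 5; total draws C(13,6) = 1716; favorable C(8,3)*C(5,3) = 560; P = 140/429; answer 140/429

140/429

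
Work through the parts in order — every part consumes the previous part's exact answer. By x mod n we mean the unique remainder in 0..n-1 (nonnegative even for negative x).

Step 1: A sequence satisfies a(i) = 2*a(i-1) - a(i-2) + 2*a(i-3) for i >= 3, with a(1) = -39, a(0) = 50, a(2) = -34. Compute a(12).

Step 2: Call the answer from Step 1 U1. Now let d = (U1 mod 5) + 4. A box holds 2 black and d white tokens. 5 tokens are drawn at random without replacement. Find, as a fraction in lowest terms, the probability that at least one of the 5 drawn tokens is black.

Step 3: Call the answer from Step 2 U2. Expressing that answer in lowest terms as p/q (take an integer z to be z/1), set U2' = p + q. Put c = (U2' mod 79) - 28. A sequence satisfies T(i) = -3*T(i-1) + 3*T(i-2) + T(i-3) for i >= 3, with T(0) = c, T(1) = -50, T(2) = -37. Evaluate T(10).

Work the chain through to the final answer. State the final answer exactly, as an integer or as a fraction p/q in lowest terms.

90067

Step 1: a(3) = 2*(-34) - 1*(-39) + 2*(50) = 71; iterating: a(3)=71, a(4)=98, a(5)=57, a(6)=158, a(7)=455, a(8)=866, a(9)=1593, a(10)=3230, a(11)=6599, a(12)=13154; answer 13154
Step 2: U1 = 13154; d = 8; total draws C(10,5) = 252; complement C(8,5) = 56; favorable 252 - 56 = 196; P = 7/9; answer 7/9
Step 3: U2 = 7/9; threaded value p + q = 16; c = -12; T(3) = -3*(-37) + 3*(-50) + 1*(-12) = -51; iterating: T(3)=-51, T(4)=-8, T(5)=-166, T(6)=423, T(7)=-1775, T(8)=6428, T(9)=-24186, T(10)=90067; answer 90067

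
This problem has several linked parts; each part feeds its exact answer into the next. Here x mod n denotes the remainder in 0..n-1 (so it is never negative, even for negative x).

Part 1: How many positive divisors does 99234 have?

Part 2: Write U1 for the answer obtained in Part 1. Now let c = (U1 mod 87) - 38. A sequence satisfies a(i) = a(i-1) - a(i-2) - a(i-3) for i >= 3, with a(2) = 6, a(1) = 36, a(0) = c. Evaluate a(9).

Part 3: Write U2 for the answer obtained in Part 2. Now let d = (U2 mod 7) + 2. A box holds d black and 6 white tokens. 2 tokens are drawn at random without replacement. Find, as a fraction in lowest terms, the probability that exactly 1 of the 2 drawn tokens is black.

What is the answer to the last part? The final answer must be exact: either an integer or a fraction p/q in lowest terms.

6/11

Part 1: 99234 = 2 * 3^2 * 37 * 149; number of divisors = (1+1) * (2+1) * (1+1) * (1+1) = 24; answer 24
Part 2: U1 = 24; c = -14; a(3) = 1*(6) - 1*(36) - 1*(-14) = -16; iterating: a(3)=-16, a(4)=-58, a(5)=-48, a(6)=26, a(7)=132, a(8)=154, a(9)=-4; answer -4
Part 3: U2 = -4; d = 5; total draws C(11,2) = 55; favorable C(5,1)*C(6,1) = 30; P = 6/11; answer 6/11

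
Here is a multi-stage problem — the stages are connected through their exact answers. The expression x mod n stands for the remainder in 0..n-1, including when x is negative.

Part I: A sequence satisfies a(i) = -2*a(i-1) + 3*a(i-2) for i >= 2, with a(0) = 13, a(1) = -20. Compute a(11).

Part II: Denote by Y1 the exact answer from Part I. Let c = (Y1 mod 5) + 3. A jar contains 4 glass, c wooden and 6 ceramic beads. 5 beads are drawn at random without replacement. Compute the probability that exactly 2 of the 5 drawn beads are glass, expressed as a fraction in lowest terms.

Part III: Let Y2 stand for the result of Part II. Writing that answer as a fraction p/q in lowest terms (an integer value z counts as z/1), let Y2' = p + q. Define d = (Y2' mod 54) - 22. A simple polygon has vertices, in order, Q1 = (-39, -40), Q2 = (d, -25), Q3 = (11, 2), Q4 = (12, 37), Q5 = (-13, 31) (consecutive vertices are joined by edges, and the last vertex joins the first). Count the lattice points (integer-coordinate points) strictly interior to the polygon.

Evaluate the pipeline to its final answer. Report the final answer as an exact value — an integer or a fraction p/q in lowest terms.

1910

Part I: a(2) = -2*(-20) + 3*(13) = 79; iterating: a(2)=79, a(3)=-218, a(4)=673, a(5)=-2000, a(6)=6019, a(7)=-18038, a(8)=54133, a(9)=-162380, a(10)=487159, a(11)=-1461458; answer -1461458
Part II: Y1 = -1461458; c = 5; total draws C(15,5) = 3003; favorable C(4,2)*C(11,3) = 990; P = 30/91; answer 30/91
Part III: Y2 = 30/91; threaded value p + q = 121; d = -9; cross terms: (-39*-25 - -9*-40)=615, (-9*2 - 11*-25)=257, (11*37 - 12*2)=383, (12*31 - -13*37)=853, (-13*-40 - -39*31)=1729; twice the area = |3837| = 3837; area = 3837/2; boundary points = 15 + 1 + 1 + 1 + 1 = 19; strictly interior points = area - boundary/2 + 1 = 1910; answer 1910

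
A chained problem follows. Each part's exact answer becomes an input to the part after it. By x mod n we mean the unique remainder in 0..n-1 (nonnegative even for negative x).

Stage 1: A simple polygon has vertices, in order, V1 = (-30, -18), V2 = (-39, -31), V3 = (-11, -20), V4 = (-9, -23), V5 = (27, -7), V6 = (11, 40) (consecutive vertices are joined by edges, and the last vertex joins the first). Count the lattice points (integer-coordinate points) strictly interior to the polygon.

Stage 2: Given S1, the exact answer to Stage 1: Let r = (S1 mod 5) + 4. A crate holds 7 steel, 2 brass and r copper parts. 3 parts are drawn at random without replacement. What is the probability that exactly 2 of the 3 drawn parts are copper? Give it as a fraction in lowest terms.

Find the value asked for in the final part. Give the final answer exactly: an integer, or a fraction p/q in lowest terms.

Stage 1: cross terms: (-30*-31 - -39*-18)=228, (-39*-20 - -11*-31)=439, (-11*-23 - -9*-20)=73, (-9*-7 - 27*-23)=684, (27*40 - 11*-7)=1157, (11*-18 - -30*40)=1002; twice the area = |3583| = 3583; area = 3583/2; boundary points = 1 + 1 + 1 + 4 + 1 + 1 = 9; strictly interior points = area - boundary/2 + 1 = 1788; answer 1788
Stage 2: S1 = 1788; r = 7; total draws C(16,3) = 560; favorable C(7,2)*C(9,1) = 189; P = 27/80; answer 27/80

27/80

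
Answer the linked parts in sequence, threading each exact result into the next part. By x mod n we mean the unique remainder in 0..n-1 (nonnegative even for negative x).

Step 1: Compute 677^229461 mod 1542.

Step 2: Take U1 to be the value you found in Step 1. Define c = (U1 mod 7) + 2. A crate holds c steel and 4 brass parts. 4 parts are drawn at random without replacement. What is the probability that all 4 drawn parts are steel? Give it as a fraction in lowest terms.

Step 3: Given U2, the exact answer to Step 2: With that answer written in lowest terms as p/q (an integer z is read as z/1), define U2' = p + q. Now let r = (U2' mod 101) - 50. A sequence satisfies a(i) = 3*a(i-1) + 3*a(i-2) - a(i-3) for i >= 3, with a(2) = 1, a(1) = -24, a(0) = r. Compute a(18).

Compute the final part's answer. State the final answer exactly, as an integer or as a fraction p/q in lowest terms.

Step 1: squarings mod 1542: 677^1=677, 677^2=355, 677^4=1123, 677^8=1315, 677^16=643, 677^32=193, 677^64=241, 677^128=1027, 677^256=1, 677^512=1, 677^1024=1, 677^2048=1, 677^4096=1, 677^8192=1, 677^16384=1, 677^32768=1, 677^65536=1, 677^131072=1; 677^229461 = 677^1 * 677^4 * 677^16 * 677^64 * 677^32768 * 677^65536 * 677^131072 = 251 (mod 1542); answer 251
Step 2: U1 = 251; c = 8; total draws C(12,4) = 495; favorable C(8,4) = 70; P = 14/99; answer 14/99
Step 3: U2 = 14/99; threaded value p + q = 113; r = -38; a(3) = 3*(1) + 3*(-24) - 1*(-38) = -31; iterating: a(3)=-31, a(4)=-66, a(5)=-292, a(6)=-1043, a(7)=-3939, a(8)=-14654, a(9)=-54736, a(10)=-204231, a(11)=-762247, a(12)=-2844698, a(13)=-10616604, a(14)=-39621659, a(15)=-147870091, a(16)=-551858646, a(17)=-2059564552, a(18)=-7686399503; answer -7686399503

-7686399503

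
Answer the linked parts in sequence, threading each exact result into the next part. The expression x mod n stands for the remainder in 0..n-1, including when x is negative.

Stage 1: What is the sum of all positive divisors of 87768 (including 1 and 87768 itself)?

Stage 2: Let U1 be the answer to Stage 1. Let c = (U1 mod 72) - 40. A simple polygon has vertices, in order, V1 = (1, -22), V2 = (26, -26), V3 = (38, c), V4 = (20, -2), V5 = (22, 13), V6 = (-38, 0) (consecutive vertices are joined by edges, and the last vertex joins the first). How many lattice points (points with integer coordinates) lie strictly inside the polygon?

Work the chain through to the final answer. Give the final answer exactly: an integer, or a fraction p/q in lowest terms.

1423

Stage 1: 87768 = 2^3 * 3^2 * 23 * 53; sigma = (1 + 2 + 4 + 8) * (1 + 3 + 9) * (1 + 23) * (1 + 53) = 15 * 13 * 24 * 54 = 252720; answer 252720
Stage 2: U1 = 252720; c = -40; cross terms: (1*-26 - 26*-22)=546, (26*-40 - 38*-26)=-52, (38*-2 - 20*-40)=724, (20*13 - 22*-2)=304, (22*0 - -38*13)=494, (-38*-22 - 1*0)=836; twice the area = |2852| = 2852; area = 1426; boundary points = 1 + 2 + 2 + 1 + 1 + 1 = 8; strictly interior points = area - boundary/2 + 1 = 1423; answer 1423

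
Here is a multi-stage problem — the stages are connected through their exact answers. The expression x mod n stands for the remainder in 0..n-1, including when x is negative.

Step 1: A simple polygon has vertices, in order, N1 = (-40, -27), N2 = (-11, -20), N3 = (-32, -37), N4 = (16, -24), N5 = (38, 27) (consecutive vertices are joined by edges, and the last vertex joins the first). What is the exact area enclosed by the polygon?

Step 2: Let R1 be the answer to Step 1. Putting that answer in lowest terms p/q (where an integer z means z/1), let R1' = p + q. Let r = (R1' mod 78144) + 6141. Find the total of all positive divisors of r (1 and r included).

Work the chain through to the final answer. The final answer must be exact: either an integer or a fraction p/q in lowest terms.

Step 1: cross terms: (-40*-20 - -11*-27)=503, (-11*-37 - -32*-20)=-233, (-32*-24 - 16*-37)=1360, (16*27 - 38*-24)=1344, (38*-27 - -40*27)=54; twice the area = |3028| = 3028; area = 1514; answer 1514
Step 2: R1 = 1514; threaded value p + q = 1515; r = 7656; 7656 = 2^3 * 3 * 11 * 29; sigma = (1 + 2 + 4 + 8) * (1 + 3) * (1 + 11) * (1 + 29) = 15 * 4 * 12 * 30 = 21600; answer 21600

21600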